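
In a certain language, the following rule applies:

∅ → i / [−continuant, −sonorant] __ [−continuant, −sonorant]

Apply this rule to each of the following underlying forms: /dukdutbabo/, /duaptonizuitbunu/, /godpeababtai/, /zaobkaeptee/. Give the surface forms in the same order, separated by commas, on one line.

/dukdutbabo/: /k/ and /d/ form a stop–stop cluster, so [i] is inserted between them. /t/ and /b/ form a stop–stop cluster, so [i] is inserted between them. → [dukidutibabo].
/duaptonizuitbunu/: /p/ and /t/ form a stop–stop cluster, so [i] is inserted between them. /t/ and /b/ form a stop–stop cluster, so [i] is inserted between them. → [duapitonizuitibunu].
/godpeababtai/: /d/ and /p/ form a stop–stop cluster, so [i] is inserted between them. /b/ and /t/ form a stop–stop cluster, so [i] is inserted between them. → [godipeababitai].
/zaobkaeptee/: /b/ and /k/ form a stop–stop cluster, so [i] is inserted between them. /p/ and /t/ form a stop–stop cluster, so [i] is inserted between them. → [zaobikaepitee].

dukidutibabo, duapitonizuitibunu, godipeababitai, zaobikaepitee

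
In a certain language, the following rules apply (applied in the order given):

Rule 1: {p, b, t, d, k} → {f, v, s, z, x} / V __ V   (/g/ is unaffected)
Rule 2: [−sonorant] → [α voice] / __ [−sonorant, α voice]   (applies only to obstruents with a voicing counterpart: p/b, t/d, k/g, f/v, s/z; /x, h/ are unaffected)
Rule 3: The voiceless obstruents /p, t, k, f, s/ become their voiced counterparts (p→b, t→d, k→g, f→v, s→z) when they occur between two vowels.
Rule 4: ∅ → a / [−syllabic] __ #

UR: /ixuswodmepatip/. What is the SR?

Rule 1 (intervocalic spirantization): /p/ is a stop between vowels /e/ and /a/, so it spirantizes to the fricative [f]. /t/ is a stop between vowels /a/ and /i/, so it spirantizes to the fricative [s]. /ixuswodmepatip/ → ixuswodmefasip.
Rule 2 (regressive voicing assimilation): no segment meets the environment; /ixuswodmefasip/ is unchanged.
Rule 3 (intervocalic voicing): /f/ is a voiceless obstruent between vowels /e/ and /a/, so it voices to [v]. /s/ is a voiceless obstruent between vowels /a/ and /i/, so it voices to [z]. /ixuswodmefasip/ → ixuswodmevazip.
Rule 4 (final a-epenthesis): the form ends in the consonant /p/, so [a] is inserted word-finally. /ixuswodmevazip/ → ixuswodmevazipa.

ixuswodmevazipa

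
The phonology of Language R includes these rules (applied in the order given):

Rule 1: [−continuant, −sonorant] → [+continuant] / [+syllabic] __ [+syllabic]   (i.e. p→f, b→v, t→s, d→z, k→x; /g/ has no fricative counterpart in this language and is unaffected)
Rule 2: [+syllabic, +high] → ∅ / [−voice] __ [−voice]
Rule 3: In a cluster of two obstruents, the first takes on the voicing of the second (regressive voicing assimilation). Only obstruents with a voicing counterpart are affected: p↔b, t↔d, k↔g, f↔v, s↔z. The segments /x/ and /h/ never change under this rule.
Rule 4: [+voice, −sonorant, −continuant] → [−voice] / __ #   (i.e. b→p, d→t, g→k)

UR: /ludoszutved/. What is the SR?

Rule 1 (intervocalic spirantization): /d/ is a stop between vowels /u/ and /o/, so it spirantizes to the fricative [z]. /ludoszutved/ → luzoszutved.
Rule 2 (high vowel syncope): no segment meets the environment; /luzoszutved/ is unchanged.
Rule 3 (regressive voicing assimilation): /s/ precedes the voiced obstruent /z/, so it voices to [z] by assimilation. /t/ precedes the voiced obstruent /v/, so it voices to [d] by assimilation. /luzoszutved/ → luzozzudved.
Rule 4 (final devoicing): /d/ is a voiced stop in word-final position, so it devoices to [t]. /luzozzudved/ → luzozzudvet.

luzozzudvet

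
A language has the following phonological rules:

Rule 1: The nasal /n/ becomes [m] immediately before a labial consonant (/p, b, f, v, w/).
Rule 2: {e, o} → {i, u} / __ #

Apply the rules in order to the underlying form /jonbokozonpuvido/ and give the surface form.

jombokozompuvidu

Rule 1 (nasal place assimilation): /n/ precedes the labial consonant /b/, so it assimilates in place to [m]. /n/ precedes the labial consonant /p/, so it assimilates in place to [m]. /jonbokozonpuvido/ → jombokozompuvido.
Rule 2 (final vowel raising): /o/ is a mid vowel in word-final position, so it raises to [u]. /jombokozompuvido/ → jombokozompuvidu.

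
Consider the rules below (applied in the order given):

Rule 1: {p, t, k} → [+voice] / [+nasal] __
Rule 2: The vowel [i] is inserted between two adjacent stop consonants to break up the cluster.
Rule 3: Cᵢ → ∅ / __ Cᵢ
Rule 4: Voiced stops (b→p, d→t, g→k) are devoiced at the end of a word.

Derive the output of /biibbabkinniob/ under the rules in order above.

Rule 1 (post-nasal voicing): no segment meets the environment; /biibbabkinniob/ is unchanged.
Rule 2 (stop-cluster i-epenthesis): /b/ and /b/ form a stop–stop cluster, so [i] is inserted between them. /b/ and /k/ form a stop–stop cluster, so [i] is inserted between them. /biibbabkinniob/ → biibibabikinniob.
Rule 3 (degemination): /nn/ is a geminate; the first /n/ deletes. /biibibabikinniob/ → biibibabikiniob.
Rule 4 (final devoicing): /b/ is a voiced stop in word-final position, so it devoices to [p]. /biibibabikiniob/ → biibibabikiniop.

biibibabikiniop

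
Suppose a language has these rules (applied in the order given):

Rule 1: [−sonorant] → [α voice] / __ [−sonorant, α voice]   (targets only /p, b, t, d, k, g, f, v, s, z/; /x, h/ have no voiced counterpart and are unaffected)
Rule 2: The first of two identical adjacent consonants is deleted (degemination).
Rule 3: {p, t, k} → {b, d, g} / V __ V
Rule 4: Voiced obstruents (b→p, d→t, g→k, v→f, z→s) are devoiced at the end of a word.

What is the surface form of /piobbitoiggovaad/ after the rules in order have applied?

Rule 1 (regressive voicing assimilation): no segment meets the environment; /piobbitoiggovaad/ is unchanged.
Rule 2 (degemination): /bb/ is a geminate; the first /b/ deletes. /gg/ is a geminate; the first /g/ deletes. /piobbitoiggovaad/ → piobitoigovaad.
Rule 3 (intervocalic voicing): /t/ is a voiceless stop between vowels /i/ and /o/, so it voices to [d]. /piobitoigovaad/ → piobidoigovaad.
Rule 4 (final devoicing): /d/ is a voiced obstruent in word-final position, so it devoices to [t]. /piobidoigovaad/ → piobidoigovaat.

piobidoigovaat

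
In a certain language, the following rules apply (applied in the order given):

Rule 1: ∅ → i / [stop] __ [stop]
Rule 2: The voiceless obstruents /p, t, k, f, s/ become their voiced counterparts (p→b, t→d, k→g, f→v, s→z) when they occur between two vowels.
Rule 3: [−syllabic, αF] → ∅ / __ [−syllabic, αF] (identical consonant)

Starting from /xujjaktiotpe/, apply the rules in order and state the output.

xujagidiodibe

Rule 1 (stop-cluster i-epenthesis): /k/ and /t/ form a stop–stop cluster, so [i] is inserted between them. /t/ and /p/ form a stop–stop cluster, so [i] is inserted between them. /xujjaktiotpe/ → xujjakitiotipe.
Rule 2 (intervocalic voicing): /k/ is a voiceless obstruent between vowels /a/ and /i/, so it voices to [g]. /t/ is a voiceless obstruent between vowels /i/ and /i/, so it voices to [d]. /t/ is a voiceless obstruent between vowels /o/ and /i/, so it voices to [d]. /p/ is a voiceless obstruent between vowels /i/ and /e/, so it voices to [b]. /xujjakitiotipe/ → xujjagidiodibe.
Rule 3 (degemination): /jj/ is a geminate; the first /j/ deletes. /xujjagidiodibe/ → xujagidiodibe.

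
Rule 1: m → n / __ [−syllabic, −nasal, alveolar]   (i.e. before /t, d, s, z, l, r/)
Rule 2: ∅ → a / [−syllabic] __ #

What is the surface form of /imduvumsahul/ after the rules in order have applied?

Rule 1 (nasal place assimilation): /m/ precedes the alveolar consonant /d/, so it assimilates in place to [n]. /m/ precedes the alveolar consonant /s/, so it assimilates in place to [n]. /imduvumsahul/ → induvunsahul.
Rule 2 (final a-epenthesis): the form ends in the consonant /l/, so [a] is inserted word-finally. /induvunsahul/ → induvunsahula.

induvunsahula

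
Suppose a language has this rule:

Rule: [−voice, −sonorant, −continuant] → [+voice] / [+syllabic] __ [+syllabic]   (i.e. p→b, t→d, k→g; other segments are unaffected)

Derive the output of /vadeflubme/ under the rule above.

No segment of /vadeflubme/ meets the structural description of the rule, so the form surfaces unchanged.

vadeflubme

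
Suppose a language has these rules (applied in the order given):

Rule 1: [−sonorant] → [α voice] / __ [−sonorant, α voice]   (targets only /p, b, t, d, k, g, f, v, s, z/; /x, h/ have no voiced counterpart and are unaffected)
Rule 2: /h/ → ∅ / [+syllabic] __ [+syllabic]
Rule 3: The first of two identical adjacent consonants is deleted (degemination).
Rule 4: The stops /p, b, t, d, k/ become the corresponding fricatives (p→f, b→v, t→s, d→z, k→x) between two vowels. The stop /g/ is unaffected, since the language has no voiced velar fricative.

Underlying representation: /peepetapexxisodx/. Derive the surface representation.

Rule 1 (regressive voicing assimilation): /d/ precedes the voiceless obstruent /x/, so it devoices to [t] by assimilation. /peepetapexxisodx/ → peepetapexxisotx.
Rule 2 (intervocalic h-deletion): no segment meets the environment; /peepetapexxisotx/ is unchanged.
Rule 3 (degemination): /xx/ is a geminate; the first /x/ deletes. /peepetapexxisotx/ → peepetapexisotx.
Rule 4 (intervocalic spirantization): /p/ is a stop between vowels /e/ and /e/, so it spirantizes to the fricative [f]. /t/ is a stop between vowels /e/ and /a/, so it spirantizes to the fricative [s]. /p/ is a stop between vowels /a/ and /e/, so it spirantizes to the fricative [f]. /peepetapexisotx/ → peefesafexisotx.

peefesafexisotx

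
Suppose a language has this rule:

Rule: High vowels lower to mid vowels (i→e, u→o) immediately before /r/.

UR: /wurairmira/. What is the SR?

/u/ is a high vowel immediately before /r/, so it lowers to [o].
/i/ is a high vowel immediately before /r/, so it lowers to [e].
/i/ is a high vowel immediately before /r/, so it lowers to [e].
Surface form: [woraermera].

woraermera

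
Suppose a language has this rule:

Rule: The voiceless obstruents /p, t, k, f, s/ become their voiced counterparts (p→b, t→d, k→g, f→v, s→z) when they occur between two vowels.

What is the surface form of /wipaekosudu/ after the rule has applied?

wibaegozudu

/p/ is a voiceless obstruent between vowels /i/ and /a/, so it voices to [b].
/k/ is a voiceless obstruent between vowels /e/ and /o/, so it voices to [g].
/s/ is a voiceless obstruent between vowels /o/ and /u/, so it voices to [z].
Surface form: [wibaegozudu].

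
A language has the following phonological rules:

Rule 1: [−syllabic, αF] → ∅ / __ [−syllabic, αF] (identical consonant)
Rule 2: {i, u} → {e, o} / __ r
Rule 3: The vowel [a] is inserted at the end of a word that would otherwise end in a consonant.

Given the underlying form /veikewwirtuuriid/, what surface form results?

Rule 1 (degemination): /ww/ is a geminate; the first /w/ deletes. /veikewwirtuuriid/ → veikewirtuuriid.
Rule 2 (pre-rhotic lowering): /i/ is a high vowel immediately before /r/, so it lowers to [e]. /u/ is a high vowel immediately before /r/, so it lowers to [o]. /veikewirtuuriid/ → veikewertuoriid.
Rule 3 (final a-epenthesis): the form ends in the consonant /d/, so [a] is inserted word-finally. /veikewertuoriid/ → veikewertuoriida.

veikewertuoriida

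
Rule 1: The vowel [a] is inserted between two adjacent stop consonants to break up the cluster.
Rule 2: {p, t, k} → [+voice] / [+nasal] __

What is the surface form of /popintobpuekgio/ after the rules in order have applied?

Rule 1 (stop-cluster a-epenthesis): /b/ and /p/ form a stop–stop cluster, so [a] is inserted between them. /k/ and /g/ form a stop–stop cluster, so [a] is inserted between them. /popintobpuekgio/ → popintobapuekagio.
Rule 2 (post-nasal voicing): /t/ is a voiceless stop immediately after the nasal /n/, so it voices to [d]. /popintobapuekagio/ → popindobapuekagio.

popindobapuekagio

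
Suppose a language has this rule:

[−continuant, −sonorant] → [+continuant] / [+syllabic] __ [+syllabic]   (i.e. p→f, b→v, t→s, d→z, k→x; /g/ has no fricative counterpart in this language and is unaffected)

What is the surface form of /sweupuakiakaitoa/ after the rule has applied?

/p/ is a stop between vowels /u/ and /u/, so it spirantizes to the fricative [f].
/k/ is a stop between vowels /a/ and /i/, so it spirantizes to the fricative [x].
/k/ is a stop between vowels /a/ and /a/, so it spirantizes to the fricative [x].
/t/ is a stop between vowels /i/ and /o/, so it spirantizes to the fricative [s].
Surface form: [sweufuaxiaxaisoa].

sweufuaxiaxaisoa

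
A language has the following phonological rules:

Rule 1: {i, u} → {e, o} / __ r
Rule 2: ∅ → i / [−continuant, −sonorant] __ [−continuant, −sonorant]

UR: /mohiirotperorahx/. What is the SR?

mohierotiperorahx

Rule 1 (pre-rhotic lowering): /i/ is a high vowel immediately before /r/, so it lowers to [e]. /mohiirotperorahx/ → mohierotperorahx.
Rule 2 (stop-cluster i-epenthesis): /t/ and /p/ form a stop–stop cluster, so [i] is inserted between them. /mohierotperorahx/ → mohierotiperorahx.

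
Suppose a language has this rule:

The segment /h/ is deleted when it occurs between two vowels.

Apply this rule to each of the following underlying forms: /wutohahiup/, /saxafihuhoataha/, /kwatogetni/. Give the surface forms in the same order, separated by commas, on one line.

/wutohahiup/: /h/ occurs between vowels /o/ and /a/, so it deletes. /h/ occurs between vowels /a/ and /i/, so it deletes. → [wutoaiup].
/saxafihuhoataha/: /h/ occurs between vowels /i/ and /u/, so it deletes. /h/ occurs between vowels /u/ and /o/, so it deletes. /h/ occurs between vowels /a/ and /a/, so it deletes. → [saxafiuoataa].
/kwatogetni/: the rule's environment is not met; surfaces unchanged as [kwatogetni].

wutoaiup, saxafiuoataa, kwatogetni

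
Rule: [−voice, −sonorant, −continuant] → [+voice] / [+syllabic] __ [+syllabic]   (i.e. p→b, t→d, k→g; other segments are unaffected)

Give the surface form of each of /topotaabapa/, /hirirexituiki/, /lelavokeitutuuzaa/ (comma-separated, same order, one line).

/topotaabapa/: /p/ is a voiceless stop between vowels /o/ and /o/, so it voices to [b]. /t/ is a voiceless stop between vowels /o/ and /a/, so it voices to [d]. /p/ is a voiceless stop between vowels /a/ and /a/, so it voices to [b]. → [tobodaababa].
/hirirexituiki/: /t/ is a voiceless stop between vowels /i/ and /u/, so it voices to [d]. /k/ is a voiceless stop between vowels /i/ and /i/, so it voices to [g]. → [hirirexiduigi].
/lelavokeitutuuzaa/: /k/ is a voiceless stop between vowels /o/ and /e/, so it voices to [g]. /t/ is a voiceless stop between vowels /i/ and /u/, so it voices to [d]. /t/ is a voiceless stop between vowels /u/ and /u/, so it voices to [d]. → [lelavogeiduduuzaa].

tobodaababa, hirirexiduigi, lelavogeiduduuzaa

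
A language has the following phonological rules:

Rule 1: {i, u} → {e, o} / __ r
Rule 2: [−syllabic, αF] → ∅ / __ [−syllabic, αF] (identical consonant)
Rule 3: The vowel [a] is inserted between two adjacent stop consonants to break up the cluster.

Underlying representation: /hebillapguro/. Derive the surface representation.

Rule 1 (pre-rhotic lowering): /u/ is a high vowel immediately before /r/, so it lowers to [o]. /hebillapguro/ → hebillapgoro.
Rule 2 (degemination): /ll/ is a geminate; the first /l/ deletes. /hebillapgoro/ → hebilapgoro.
Rule 3 (stop-cluster a-epenthesis): /p/ and /g/ form a stop–stop cluster, so [a] is inserted between them. /hebilapgoro/ → hebilapagoro.

hebilapagoro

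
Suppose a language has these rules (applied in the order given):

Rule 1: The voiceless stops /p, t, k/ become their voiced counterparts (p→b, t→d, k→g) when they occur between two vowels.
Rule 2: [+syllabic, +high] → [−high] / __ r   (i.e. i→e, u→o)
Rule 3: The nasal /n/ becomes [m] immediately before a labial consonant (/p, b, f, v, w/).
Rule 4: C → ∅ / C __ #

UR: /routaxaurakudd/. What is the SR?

Rule 1 (intervocalic voicing): /t/ is a voiceless stop between vowels /u/ and /a/, so it voices to [d]. /k/ is a voiceless stop between vowels /a/ and /u/, so it voices to [g]. /routaxaurakudd/ → roudaxauragudd.
Rule 2 (pre-rhotic lowering): /u/ is a high vowel immediately before /r/, so it lowers to [o]. /roudaxauragudd/ → roudaxaoragudd.
Rule 3 (nasal place assimilation): no segment meets the environment; /roudaxaoragudd/ is unchanged.
Rule 4 (final cluster simplification): /d/ is the second consonant of a word-final cluster /dd/, so it deletes. /roudaxaoragudd/ → roudaxaoragud.

roudaxaoragud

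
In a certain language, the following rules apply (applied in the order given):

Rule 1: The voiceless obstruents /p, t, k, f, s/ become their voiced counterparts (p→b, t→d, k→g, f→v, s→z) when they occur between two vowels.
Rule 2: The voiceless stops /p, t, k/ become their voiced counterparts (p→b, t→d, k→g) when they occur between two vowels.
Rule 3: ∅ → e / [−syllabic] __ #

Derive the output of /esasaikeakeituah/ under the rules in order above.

Rule 1 (intervocalic voicing): /s/ is a voiceless obstruent between vowels /e/ and /a/, so it voices to [z]. /s/ is a voiceless obstruent between vowels /a/ and /a/, so it voices to [z]. /k/ is a voiceless obstruent between vowels /i/ and /e/, so it voices to [g]. /k/ is a voiceless obstruent between vowels /a/ and /e/, so it voices to [g]. /t/ is a voiceless obstruent between vowels /i/ and /u/, so it voices to [d]. /esasaikeakeituah/ → ezazaigeageiduah.
Rule 2 (intervocalic voicing): no segment meets the environment; /ezazaigeageiduah/ is unchanged.
Rule 3 (final e-epenthesis): the form ends in the consonant /h/, so [e] is inserted word-finally. /ezazaigeageiduah/ → ezazaigeageiduahe.

ezazaigeageiduahe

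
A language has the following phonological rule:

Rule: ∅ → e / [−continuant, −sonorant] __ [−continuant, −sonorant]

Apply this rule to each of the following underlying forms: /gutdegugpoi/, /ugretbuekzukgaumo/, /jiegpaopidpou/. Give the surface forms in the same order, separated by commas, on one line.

gutedegugepoi, ugretebuekzukegaumo, jiegepaopidepou

/gutdegugpoi/: /t/ and /d/ form a stop–stop cluster, so [e] is inserted between them. /g/ and /p/ form a stop–stop cluster, so [e] is inserted between them. → [gutedegugepoi].
/ugretbuekzukgaumo/: /t/ and /b/ form a stop–stop cluster, so [e] is inserted between them. /k/ and /g/ form a stop–stop cluster, so [e] is inserted between them. → [ugretebuekzukegaumo].
/jiegpaopidpou/: /g/ and /p/ form a stop–stop cluster, so [e] is inserted between them. /d/ and /p/ form a stop–stop cluster, so [e] is inserted between them. → [jiegepaopidepou].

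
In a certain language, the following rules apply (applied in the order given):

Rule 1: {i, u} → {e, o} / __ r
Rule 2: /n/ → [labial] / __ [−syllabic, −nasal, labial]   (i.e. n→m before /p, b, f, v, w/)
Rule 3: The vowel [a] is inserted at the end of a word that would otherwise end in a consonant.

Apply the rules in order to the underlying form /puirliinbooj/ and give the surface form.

Rule 1 (pre-rhotic lowering): /i/ is a high vowel immediately before /r/, so it lowers to [e]. /puirliinbooj/ → puerliinbooj.
Rule 2 (nasal place assimilation): /n/ precedes the labial consonant /b/, so it assimilates in place to [m]. /puerliinbooj/ → puerliimbooj.
Rule 3 (final a-epenthesis): the form ends in the consonant /j/, so [a] is inserted word-finally. /puerliimbooj/ → puerliimbooja.

puerliimbooja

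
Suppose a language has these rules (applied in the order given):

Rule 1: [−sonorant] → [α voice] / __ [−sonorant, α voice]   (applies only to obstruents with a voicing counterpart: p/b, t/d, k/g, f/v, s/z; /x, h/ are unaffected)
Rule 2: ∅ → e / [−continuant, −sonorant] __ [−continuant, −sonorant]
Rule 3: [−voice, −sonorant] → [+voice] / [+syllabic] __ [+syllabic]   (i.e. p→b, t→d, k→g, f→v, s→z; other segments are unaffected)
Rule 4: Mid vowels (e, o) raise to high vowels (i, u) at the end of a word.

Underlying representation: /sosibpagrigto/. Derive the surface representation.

Rule 1 (regressive voicing assimilation): /b/ precedes the voiceless obstruent /p/, so it devoices to [p] by assimilation. /g/ precedes the voiceless obstruent /t/, so it devoices to [k] by assimilation. /sosibpagrigto/ → sosippagrikto.
Rule 2 (stop-cluster e-epenthesis): /p/ and /p/ form a stop–stop cluster, so [e] is inserted between them. /k/ and /t/ form a stop–stop cluster, so [e] is inserted between them. /sosippagrikto/ → sosipepagriketo.
Rule 3 (intervocalic voicing): /s/ is a voiceless obstruent between vowels /o/ and /i/, so it voices to [z]. /p/ is a voiceless obstruent between vowels /i/ and /e/, so it voices to [b]. /p/ is a voiceless obstruent between vowels /e/ and /a/, so it voices to [b]. /k/ is a voiceless obstruent between vowels /i/ and /e/, so it voices to [g]. /t/ is a voiceless obstruent between vowels /e/ and /o/, so it voices to [d]. /sosipepagriketo/ → sozibebagrigedo.
Rule 4 (final vowel raising): /o/ is a mid vowel in word-final position, so it raises to [u]. /sozibebagrigedo/ → sozibebagrigedu.

sozibebagrigedu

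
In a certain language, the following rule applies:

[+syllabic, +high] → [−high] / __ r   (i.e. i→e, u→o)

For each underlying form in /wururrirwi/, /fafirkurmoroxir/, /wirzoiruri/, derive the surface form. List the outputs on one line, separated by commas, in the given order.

wororrerwi, faferkormoroxer, werzoerori

/wururrirwi/: /u/ is a high vowel immediately before /r/, so it lowers to [o]. /u/ is a high vowel immediately before /r/, so it lowers to [o]. /i/ is a high vowel immediately before /r/, so it lowers to [e]. → [wororrerwi].
/fafirkurmoroxir/: /i/ is a high vowel immediately before /r/, so it lowers to [e]. /u/ is a high vowel immediately before /r/, so it lowers to [o]. /i/ is a high vowel immediately before /r/, so it lowers to [e]. → [faferkormoroxer].
/wirzoiruri/: /i/ is a high vowel immediately before /r/, so it lowers to [e]. /i/ is a high vowel immediately before /r/, so it lowers to [e]. /u/ is a high vowel immediately before /r/, so it lowers to [o]. → [werzoerori].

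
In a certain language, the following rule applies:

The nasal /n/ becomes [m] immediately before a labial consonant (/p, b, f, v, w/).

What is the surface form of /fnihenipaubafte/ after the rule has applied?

fnihenipaubafte

No segment of /fnihenipaubafte/ meets the structural description of the rule, so the form surfaces unchanged.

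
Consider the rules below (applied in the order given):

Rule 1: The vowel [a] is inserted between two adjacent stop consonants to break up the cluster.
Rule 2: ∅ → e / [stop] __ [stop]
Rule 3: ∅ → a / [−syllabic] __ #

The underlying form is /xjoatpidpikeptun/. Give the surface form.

Rule 1 (stop-cluster a-epenthesis): /t/ and /p/ form a stop–stop cluster, so [a] is inserted between them. /d/ and /p/ form a stop–stop cluster, so [a] is inserted between them. /p/ and /t/ form a stop–stop cluster, so [a] is inserted between them. /xjoatpidpikeptun/ → xjoatapidapikepatun.
Rule 2 (stop-cluster e-epenthesis): no segment meets the environment; /xjoatapidapikepatun/ is unchanged.
Rule 3 (final a-epenthesis): the form ends in the consonant /n/, so [a] is inserted word-finally. /xjoatapidapikepatun/ → xjoatapidapikepatuna.

xjoatapidapikepatuna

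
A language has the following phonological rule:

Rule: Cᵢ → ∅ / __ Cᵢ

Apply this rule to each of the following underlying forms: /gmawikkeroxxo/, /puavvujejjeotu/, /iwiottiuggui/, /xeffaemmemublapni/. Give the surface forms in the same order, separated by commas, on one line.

/gmawikkeroxxo/: /kk/ is a geminate; the first /k/ deletes. /xx/ is a geminate; the first /x/ deletes. → [gmawikeroxo].
/puavvujejjeotu/: /vv/ is a geminate; the first /v/ deletes. /jj/ is a geminate; the first /j/ deletes. → [puavujejeotu].
/iwiottiuggui/: /tt/ is a geminate; the first /t/ deletes. /gg/ is a geminate; the first /g/ deletes. → [iwiotiugui].
/xeffaemmemublapni/: /ff/ is a geminate; the first /f/ deletes. /mm/ is a geminate; the first /m/ deletes. → [xefaememublapni].

gmawikeroxo, puavujejeotu, iwiotiugui, xefaememublapni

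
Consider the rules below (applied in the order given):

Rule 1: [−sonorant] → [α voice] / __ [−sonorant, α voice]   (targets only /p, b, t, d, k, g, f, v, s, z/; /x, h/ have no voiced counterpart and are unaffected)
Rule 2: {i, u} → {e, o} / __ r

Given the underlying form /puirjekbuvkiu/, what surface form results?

puerjegbufkiu

Rule 1 (regressive voicing assimilation): /k/ precedes the voiced obstruent /b/, so it voices to [g] by assimilation. /v/ precedes the voiceless obstruent /k/, so it devoices to [f] by assimilation. /puirjekbuvkiu/ → puirjegbufkiu.
Rule 2 (pre-rhotic lowering): /i/ is a high vowel immediately before /r/, so it lowers to [e]. /puirjegbufkiu/ → puerjegbufkiu.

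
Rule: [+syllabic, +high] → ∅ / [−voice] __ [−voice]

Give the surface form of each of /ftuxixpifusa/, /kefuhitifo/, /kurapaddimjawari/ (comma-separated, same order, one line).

ftxxpfsa, kefhtfo, kurapaddimjawari

/ftuxixpifusa/: /u/ is a high vowel flanked by voiceless consonants /t/ and /x/, so it deletes. /i/ is a high vowel flanked by voiceless consonants /x/ and /x/, so it deletes. /i/ is a high vowel flanked by voiceless consonants /p/ and /f/, so it deletes. /u/ is a high vowel flanked by voiceless consonants /f/ and /s/, so it deletes. → [ftxxpfsa].
/kefuhitifo/: /u/ is a high vowel flanked by voiceless consonants /f/ and /h/, so it deletes. /i/ is a high vowel flanked by voiceless consonants /h/ and /t/, so it deletes. /i/ is a high vowel flanked by voiceless consonants /t/ and /f/, so it deletes. → [kefhtfo].
/kurapaddimjawari/: the rule's environment is not met; surfaces unchanged as [kurapaddimjawari].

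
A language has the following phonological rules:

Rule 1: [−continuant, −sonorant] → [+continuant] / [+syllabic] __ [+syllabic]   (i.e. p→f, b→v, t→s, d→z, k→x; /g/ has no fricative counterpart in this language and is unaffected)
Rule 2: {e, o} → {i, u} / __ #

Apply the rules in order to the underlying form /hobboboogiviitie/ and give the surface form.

hobbovoogiviisii

Rule 1 (intervocalic spirantization): /b/ is a stop between vowels /o/ and /o/, so it spirantizes to the fricative [v]. /t/ is a stop between vowels /i/ and /i/, so it spirantizes to the fricative [s]. /hobboboogiviitie/ → hobbovoogiviisie.
Rule 2 (final vowel raising): /e/ is a mid vowel in word-final position, so it raises to [i]. /hobbovoogiviisie/ → hobbovoogiviisii.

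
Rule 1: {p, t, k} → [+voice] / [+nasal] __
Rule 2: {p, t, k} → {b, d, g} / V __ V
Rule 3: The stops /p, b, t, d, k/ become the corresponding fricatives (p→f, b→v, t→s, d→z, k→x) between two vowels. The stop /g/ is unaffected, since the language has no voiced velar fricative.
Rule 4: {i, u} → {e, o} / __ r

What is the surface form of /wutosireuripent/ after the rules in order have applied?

Rule 1 (post-nasal voicing): /t/ is a voiceless stop immediately after the nasal /n/, so it voices to [d]. /wutosireuripent/ → wutosireuripend.
Rule 2 (intervocalic voicing): /t/ is a voiceless stop between vowels /u/ and /o/, so it voices to [d]. /p/ is a voiceless stop between vowels /i/ and /e/, so it voices to [b]. /wutosireuripend/ → wudosireuribend.
Rule 3 (intervocalic spirantization): /d/ is a stop between vowels /u/ and /o/, so it spirantizes to the fricative [z]. /b/ is a stop between vowels /i/ and /e/, so it spirantizes to the fricative [v]. /wudosireuribend/ → wuzosireurivend.
Rule 4 (pre-rhotic lowering): /i/ is a high vowel immediately before /r/, so it lowers to [e]. /u/ is a high vowel immediately before /r/, so it lowers to [o]. /wuzosireurivend/ → wuzosereorivend.

wuzosereorivend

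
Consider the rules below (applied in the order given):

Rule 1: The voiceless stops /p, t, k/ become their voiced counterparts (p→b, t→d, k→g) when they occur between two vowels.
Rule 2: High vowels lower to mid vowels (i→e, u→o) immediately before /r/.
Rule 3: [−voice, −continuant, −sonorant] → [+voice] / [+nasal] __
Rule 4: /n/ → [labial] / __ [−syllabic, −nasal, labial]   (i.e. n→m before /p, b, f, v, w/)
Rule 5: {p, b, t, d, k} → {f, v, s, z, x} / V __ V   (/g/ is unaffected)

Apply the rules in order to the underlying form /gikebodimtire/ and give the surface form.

Rule 1 (intervocalic voicing): /k/ is a voiceless stop between vowels /i/ and /e/, so it voices to [g]. /gikebodimtire/ → gigebodimtire.
Rule 2 (pre-rhotic lowering): /i/ is a high vowel immediately before /r/, so it lowers to [e]. /gigebodimtire/ → gigebodimtere.
Rule 3 (post-nasal voicing): /t/ is a voiceless stop immediately after the nasal /m/, so it voices to [d]. /gigebodimtere/ → gigebodimdere.
Rule 4 (nasal place assimilation): no segment meets the environment; /gigebodimdere/ is unchanged.
Rule 5 (intervocalic spirantization): /b/ is a stop between vowels /e/ and /o/, so it spirantizes to the fricative [v]. /d/ is a stop between vowels /o/ and /i/, so it spirantizes to the fricative [z]. /gigebodimdere/ → gigevozimdere.

gigevozimdere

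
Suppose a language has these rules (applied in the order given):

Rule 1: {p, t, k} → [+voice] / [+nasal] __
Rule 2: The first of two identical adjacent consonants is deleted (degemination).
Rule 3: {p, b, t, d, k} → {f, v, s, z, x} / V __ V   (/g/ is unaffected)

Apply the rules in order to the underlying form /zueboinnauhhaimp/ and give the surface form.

Rule 1 (post-nasal voicing): /p/ is a voiceless stop immediately after the nasal /m/, so it voices to [b]. /zueboinnauhhaimp/ → zueboinnauhhaimb.
Rule 2 (degemination): /nn/ is a geminate; the first /n/ deletes. /hh/ is a geminate; the first /h/ deletes. /zueboinnauhhaimb/ → zueboinauhaimb.
Rule 3 (intervocalic spirantization): /b/ is a stop between vowels /e/ and /o/, so it spirantizes to the fricative [v]. /zueboinauhaimb/ → zuevoinauhaimb.

zuevoinauhaimb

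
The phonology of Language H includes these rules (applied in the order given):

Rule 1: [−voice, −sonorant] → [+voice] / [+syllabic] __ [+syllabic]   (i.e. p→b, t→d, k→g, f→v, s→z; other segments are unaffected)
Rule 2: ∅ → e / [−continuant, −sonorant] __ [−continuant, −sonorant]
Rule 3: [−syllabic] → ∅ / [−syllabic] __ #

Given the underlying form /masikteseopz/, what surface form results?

Rule 1 (intervocalic voicing): /s/ is a voiceless obstruent between vowels /a/ and /i/, so it voices to [z]. /s/ is a voiceless obstruent between vowels /e/ and /e/, so it voices to [z]. /masikteseopz/ → maziktezeopz.
Rule 2 (stop-cluster e-epenthesis): /k/ and /t/ form a stop–stop cluster, so [e] is inserted between them. /maziktezeopz/ → maziketezeopz.
Rule 3 (final cluster simplification): /z/ is the second consonant of a word-final cluster /pz/, so it deletes. /maziketezeopz/ → maziketezeop.

maziketezeop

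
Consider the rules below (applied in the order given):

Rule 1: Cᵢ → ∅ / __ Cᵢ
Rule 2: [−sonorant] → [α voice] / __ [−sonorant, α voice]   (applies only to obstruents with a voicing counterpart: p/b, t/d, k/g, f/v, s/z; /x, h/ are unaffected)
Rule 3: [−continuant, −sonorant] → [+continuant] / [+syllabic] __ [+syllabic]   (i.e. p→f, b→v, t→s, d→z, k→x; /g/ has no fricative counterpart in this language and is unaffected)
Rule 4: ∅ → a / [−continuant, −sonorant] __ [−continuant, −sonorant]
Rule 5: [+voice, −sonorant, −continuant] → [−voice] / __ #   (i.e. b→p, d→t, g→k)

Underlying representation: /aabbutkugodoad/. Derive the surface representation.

Rule 1 (degemination): /bb/ is a geminate; the first /b/ deletes. /aabbutkugodoad/ → aabutkugodoad.
Rule 2 (regressive voicing assimilation): no segment meets the environment; /aabutkugodoad/ is unchanged.
Rule 3 (intervocalic spirantization): /b/ is a stop between vowels /a/ and /u/, so it spirantizes to the fricative [v]. /d/ is a stop between vowels /o/ and /o/, so it spirantizes to the fricative [z]. /aabutkugodoad/ → aavutkugozoad.
Rule 4 (stop-cluster a-epenthesis): /t/ and /k/ form a stop–stop cluster, so [a] is inserted between them. /aavutkugozoad/ → aavutakugozoad.
Rule 5 (final devoicing): /d/ is a voiced stop in word-final position, so it devoices to [t]. /aavutakugozoad/ → aavutakugozoat.

aavutakugozoat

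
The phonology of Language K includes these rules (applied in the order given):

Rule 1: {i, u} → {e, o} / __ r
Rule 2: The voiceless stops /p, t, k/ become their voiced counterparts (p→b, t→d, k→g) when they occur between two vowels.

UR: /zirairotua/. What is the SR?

Rule 1 (pre-rhotic lowering): /i/ is a high vowel immediately before /r/, so it lowers to [e]. /i/ is a high vowel immediately before /r/, so it lowers to [e]. /zirairotua/ → zeraerotua.
Rule 2 (intervocalic voicing): /t/ is a voiceless stop between vowels /o/ and /u/, so it voices to [d]. /zeraerotua/ → zeraerodua.

zeraerodua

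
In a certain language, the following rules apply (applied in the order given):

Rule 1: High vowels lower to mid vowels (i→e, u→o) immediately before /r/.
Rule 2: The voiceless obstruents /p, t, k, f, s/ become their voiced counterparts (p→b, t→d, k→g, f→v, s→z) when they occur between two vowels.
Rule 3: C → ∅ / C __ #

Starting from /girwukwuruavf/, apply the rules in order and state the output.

Rule 1 (pre-rhotic lowering): /i/ is a high vowel immediately before /r/, so it lowers to [e]. /u/ is a high vowel immediately before /r/, so it lowers to [o]. /girwukwuruavf/ → gerwukworuavf.
Rule 2 (intervocalic voicing): no segment meets the environment; /gerwukworuavf/ is unchanged.
Rule 3 (final cluster simplification): /f/ is the second consonant of a word-final cluster /vf/, so it deletes. /gerwukworuavf/ → gerwukworuav.

gerwukworuav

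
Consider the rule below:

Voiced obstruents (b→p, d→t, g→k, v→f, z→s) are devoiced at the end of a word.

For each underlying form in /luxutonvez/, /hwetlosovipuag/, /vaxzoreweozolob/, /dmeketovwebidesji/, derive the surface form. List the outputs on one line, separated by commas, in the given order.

/luxutonvez/: /z/ is a voiced obstruent in word-final position, so it devoices to [s]. → [luxutonves].
/hwetlosovipuag/: /g/ is a voiced obstruent in word-final position, so it devoices to [k]. → [hwetlosovipuak].
/vaxzoreweozolob/: /b/ is a voiced obstruent in word-final position, so it devoices to [p]. → [vaxzoreweozolop].
/dmeketovwebidesji/: the rule's environment is not met; surfaces unchanged as [dmeketovwebidesji].

luxutonves, hwetlosovipuak, vaxzoreweozolop, dmeketovwebidesji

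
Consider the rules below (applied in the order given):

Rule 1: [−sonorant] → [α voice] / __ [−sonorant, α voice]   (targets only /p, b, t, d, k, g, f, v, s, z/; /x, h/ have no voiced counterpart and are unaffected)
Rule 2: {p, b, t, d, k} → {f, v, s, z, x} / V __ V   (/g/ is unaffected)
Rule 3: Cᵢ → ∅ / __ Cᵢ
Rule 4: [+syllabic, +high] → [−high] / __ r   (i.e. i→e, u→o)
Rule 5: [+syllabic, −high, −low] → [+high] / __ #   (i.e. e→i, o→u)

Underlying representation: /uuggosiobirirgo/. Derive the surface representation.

Rule 1 (regressive voicing assimilation): no segment meets the environment; /uuggosiobirirgo/ is unchanged.
Rule 2 (intervocalic spirantization): /b/ is a stop between vowels /o/ and /i/, so it spirantizes to the fricative [v]. /uuggosiobirirgo/ → uuggosiovirirgo.
Rule 3 (degemination): /gg/ is a geminate; the first /g/ deletes. /uuggosiovirirgo/ → uugosiovirirgo.
Rule 4 (pre-rhotic lowering): /i/ is a high vowel immediately before /r/, so it lowers to [e]. /i/ is a high vowel immediately before /r/, so it lowers to [e]. /uugosiovirirgo/ → uugosioverergo.
Rule 5 (final vowel raising): /o/ is a mid vowel in word-final position, so it raises to [u]. /uugosioverergo/ → uugosioverergu.

uugosioverergu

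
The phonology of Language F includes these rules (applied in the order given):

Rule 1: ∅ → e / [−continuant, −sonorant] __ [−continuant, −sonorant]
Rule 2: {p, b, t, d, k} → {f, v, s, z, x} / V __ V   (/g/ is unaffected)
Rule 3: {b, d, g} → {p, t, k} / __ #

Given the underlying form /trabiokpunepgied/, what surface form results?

Rule 1 (stop-cluster e-epenthesis): /k/ and /p/ form a stop–stop cluster, so [e] is inserted between them. /p/ and /g/ form a stop–stop cluster, so [e] is inserted between them. /trabiokpunepgied/ → trabiokepunepegied.
Rule 2 (intervocalic spirantization): /b/ is a stop between vowels /a/ and /i/, so it spirantizes to the fricative [v]. /k/ is a stop between vowels /o/ and /e/, so it spirantizes to the fricative [x]. /p/ is a stop between vowels /e/ and /u/, so it spirantizes to the fricative [f]. /p/ is a stop between vowels /e/ and /e/, so it spirantizes to the fricative [f]. /trabiokepunepegied/ → travioxefunefegied.
Rule 3 (final devoicing): /d/ is a voiced stop in word-final position, so it devoices to [t]. /travioxefunefegied/ → travioxefunefegiet.

travioxefunefegiet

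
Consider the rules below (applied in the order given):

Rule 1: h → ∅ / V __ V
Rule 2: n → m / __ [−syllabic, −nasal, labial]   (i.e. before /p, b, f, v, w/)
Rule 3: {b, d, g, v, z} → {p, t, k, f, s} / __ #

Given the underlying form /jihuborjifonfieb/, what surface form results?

jiuborjifomfiep

Rule 1 (intervocalic h-deletion): /h/ occurs between vowels /i/ and /u/, so it deletes. /jihuborjifonfieb/ → jiuborjifonfieb.
Rule 2 (nasal place assimilation): /n/ precedes the labial consonant /f/, so it assimilates in place to [m]. /jiuborjifonfieb/ → jiuborjifomfieb.
Rule 3 (final devoicing): /b/ is a voiced obstruent in word-final position, so it devoices to [p]. /jiuborjifomfieb/ → jiuborjifomfiep.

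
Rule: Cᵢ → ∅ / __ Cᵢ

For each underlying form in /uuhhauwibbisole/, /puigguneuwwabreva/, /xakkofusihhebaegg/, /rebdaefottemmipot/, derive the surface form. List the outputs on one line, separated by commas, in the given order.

/uuhhauwibbisole/: /hh/ is a geminate; the first /h/ deletes. /bb/ is a geminate; the first /b/ deletes. → [uuhauwibisole].
/puigguneuwwabreva/: /gg/ is a geminate; the first /g/ deletes. /ww/ is a geminate; the first /w/ deletes. → [puiguneuwabreva].
/xakkofusihhebaegg/: /kk/ is a geminate; the first /k/ deletes. /hh/ is a geminate; the first /h/ deletes. /gg/ is a geminate; the first /g/ deletes. → [xakofusihebaeg].
/rebdaefottemmipot/: /tt/ is a geminate; the first /t/ deletes. /mm/ is a geminate; the first /m/ deletes. → [rebdaefotemipot].

uuhauwibisole, puiguneuwabreva, xakofusihebaeg, rebdaefotemipot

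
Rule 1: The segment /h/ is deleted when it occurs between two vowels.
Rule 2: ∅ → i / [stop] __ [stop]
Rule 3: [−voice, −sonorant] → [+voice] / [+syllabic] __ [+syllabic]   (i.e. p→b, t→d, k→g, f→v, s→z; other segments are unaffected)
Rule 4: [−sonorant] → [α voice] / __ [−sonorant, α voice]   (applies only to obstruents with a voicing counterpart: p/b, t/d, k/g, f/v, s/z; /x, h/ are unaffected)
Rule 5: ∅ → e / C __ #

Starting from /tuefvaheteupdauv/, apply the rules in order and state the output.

tuevvaedeubidauve

Rule 1 (intervocalic h-deletion): /h/ occurs between vowels /a/ and /e/, so it deletes. /tuefvaheteupdauv/ → tuefvaeteupdauv.
Rule 2 (stop-cluster i-epenthesis): /p/ and /d/ form a stop–stop cluster, so [i] is inserted between them. /tuefvaeteupdauv/ → tuefvaeteupidauv.
Rule 3 (intervocalic voicing): /t/ is a voiceless obstruent between vowels /e/ and /e/, so it voices to [d]. /p/ is a voiceless obstruent between vowels /u/ and /i/, so it voices to [b]. /tuefvaeteupidauv/ → tuefvaedeubidauv.
Rule 4 (regressive voicing assimilation): /f/ precedes the voiced obstruent /v/, so it voices to [v] by assimilation. /tuefvaedeubidauv/ → tuevvaedeubidauv.
Rule 5 (final e-epenthesis): the form ends in the consonant /v/, so [e] is inserted word-finally. /tuevvaedeubidauv/ → tuevvaedeubidauve.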